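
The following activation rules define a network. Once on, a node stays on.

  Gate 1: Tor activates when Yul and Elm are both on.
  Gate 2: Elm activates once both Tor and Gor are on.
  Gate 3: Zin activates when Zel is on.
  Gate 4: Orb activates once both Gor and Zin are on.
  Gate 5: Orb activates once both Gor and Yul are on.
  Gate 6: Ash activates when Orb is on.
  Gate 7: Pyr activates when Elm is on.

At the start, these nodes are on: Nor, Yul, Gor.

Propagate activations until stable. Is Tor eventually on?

No

Tor would need Yul and Elm (Gate 1), but Elm never turns on.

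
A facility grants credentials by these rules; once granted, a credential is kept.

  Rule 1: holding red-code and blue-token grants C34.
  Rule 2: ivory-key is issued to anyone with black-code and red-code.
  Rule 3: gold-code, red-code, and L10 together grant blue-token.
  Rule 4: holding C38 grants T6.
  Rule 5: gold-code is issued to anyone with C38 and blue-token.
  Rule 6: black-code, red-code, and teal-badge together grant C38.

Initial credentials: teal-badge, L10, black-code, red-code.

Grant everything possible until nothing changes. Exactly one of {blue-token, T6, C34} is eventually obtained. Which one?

T6

Holding black-code, red-code, and teal-badge grants C38 (Rule 6).
Holding C38 grants T6 (Rule 4).
C34 would need red-code and blue-token (Rule 1), but blue-token is never granted. blue-token would need gold-code, red-code, and L10 (Rule 3), but gold-code is never granted.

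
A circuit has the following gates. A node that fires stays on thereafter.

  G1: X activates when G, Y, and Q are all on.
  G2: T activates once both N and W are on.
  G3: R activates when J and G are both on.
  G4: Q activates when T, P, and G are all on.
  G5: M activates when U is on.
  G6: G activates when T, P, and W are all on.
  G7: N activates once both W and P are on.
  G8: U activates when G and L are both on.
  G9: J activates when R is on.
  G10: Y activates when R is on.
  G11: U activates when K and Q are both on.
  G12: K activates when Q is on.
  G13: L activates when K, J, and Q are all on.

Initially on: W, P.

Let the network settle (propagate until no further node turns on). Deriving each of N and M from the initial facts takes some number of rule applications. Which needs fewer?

N

N: W and P are on, so N activates (G7). [1 rule application]
M: W and P are on, so N activates (G7). N and W are on, so T activates (G2). G6: T, P, and W on → G on. G4: T, P, and G on → Q on. G12: Q on → K on. G11: K and Q on → U on. G5: U on → M on. [7 rule applications]
N needs fewer.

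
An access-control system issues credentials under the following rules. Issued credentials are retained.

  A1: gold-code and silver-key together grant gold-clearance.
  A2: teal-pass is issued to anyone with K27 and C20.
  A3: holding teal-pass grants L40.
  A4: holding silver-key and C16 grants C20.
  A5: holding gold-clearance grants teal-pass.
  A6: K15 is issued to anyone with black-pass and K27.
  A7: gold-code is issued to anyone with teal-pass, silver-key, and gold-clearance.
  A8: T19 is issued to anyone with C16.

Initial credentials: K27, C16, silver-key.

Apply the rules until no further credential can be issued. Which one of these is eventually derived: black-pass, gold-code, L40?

Holding silver-key and C16 grants C20 (A4).
Holding K27 and C20 grants teal-pass (A2).
Holding teal-pass grants L40 (A3).
No rule produces black-pass, and it is not given. gold-code would need teal-pass, silver-key, and gold-clearance (A7), but gold-clearance is never granted.

L40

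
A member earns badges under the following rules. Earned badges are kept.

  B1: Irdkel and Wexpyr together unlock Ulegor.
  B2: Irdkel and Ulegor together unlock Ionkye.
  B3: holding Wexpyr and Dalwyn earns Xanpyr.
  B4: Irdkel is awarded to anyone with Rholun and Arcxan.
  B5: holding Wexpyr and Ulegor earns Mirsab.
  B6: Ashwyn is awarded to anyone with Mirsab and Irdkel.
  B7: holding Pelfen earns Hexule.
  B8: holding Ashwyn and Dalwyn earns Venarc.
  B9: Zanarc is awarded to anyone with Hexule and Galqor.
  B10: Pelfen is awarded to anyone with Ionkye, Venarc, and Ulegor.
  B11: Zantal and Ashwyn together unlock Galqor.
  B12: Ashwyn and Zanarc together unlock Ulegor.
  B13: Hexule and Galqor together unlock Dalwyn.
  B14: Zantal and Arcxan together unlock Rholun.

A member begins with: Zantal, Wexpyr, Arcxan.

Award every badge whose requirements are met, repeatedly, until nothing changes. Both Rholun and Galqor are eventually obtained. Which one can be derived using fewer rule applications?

Rholun: With Zantal and Arcxan, Rholun is earned (B14). [1 rule application]
Galqor: With Zantal and Arcxan, Rholun is earned (B14). With Rholun and Arcxan, Irdkel is earned (B4). With Irdkel and Wexpyr, Ulegor is earned (B1). With Wexpyr and Ulegor, Mirsab is earned (B5). With Mirsab and Irdkel, Ashwyn is earned (B6). With Zantal and Ashwyn, Galqor is earned (B11). [6 rule applications]
Rholun needs fewer.

Rholun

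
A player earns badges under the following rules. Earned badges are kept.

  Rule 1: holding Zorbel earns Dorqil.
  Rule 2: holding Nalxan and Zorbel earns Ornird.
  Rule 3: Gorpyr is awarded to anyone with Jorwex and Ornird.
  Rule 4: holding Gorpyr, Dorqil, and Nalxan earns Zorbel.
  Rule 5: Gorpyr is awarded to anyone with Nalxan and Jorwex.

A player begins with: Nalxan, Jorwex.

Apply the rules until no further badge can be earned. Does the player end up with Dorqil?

No

Dorqil would need Zorbel (Rule 1), but Zorbel is never earned.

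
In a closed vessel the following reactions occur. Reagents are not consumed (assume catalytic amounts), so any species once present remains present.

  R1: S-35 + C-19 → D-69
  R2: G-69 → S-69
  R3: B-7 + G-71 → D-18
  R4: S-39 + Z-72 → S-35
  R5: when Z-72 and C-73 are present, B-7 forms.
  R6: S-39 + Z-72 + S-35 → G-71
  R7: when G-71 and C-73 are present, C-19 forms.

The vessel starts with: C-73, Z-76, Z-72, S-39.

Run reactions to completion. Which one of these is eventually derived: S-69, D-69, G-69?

S-39 and Z-72 present → S-35 forms (R4).
S-39, Z-72, and S-35 present → G-71 forms (R6).
G-71 and C-73 present → C-19 forms (R7).
S-35 and C-19 present → D-69 forms (R1).
No rule produces G-69, and it is not given. S-69 would need G-69 (R2), but G-69 never forms.

D-69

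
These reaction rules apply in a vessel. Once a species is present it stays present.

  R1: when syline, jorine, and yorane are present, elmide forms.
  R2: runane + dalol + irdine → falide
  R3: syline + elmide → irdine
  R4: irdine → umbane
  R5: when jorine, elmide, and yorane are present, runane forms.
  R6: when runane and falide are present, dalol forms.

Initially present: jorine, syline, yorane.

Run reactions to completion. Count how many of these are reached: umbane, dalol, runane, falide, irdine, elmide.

syline, jorine, and yorane present → elmide forms (R1).
jorine, elmide, and yorane present → runane forms (R5).
syline and elmide present → irdine forms (R3).
irdine present → umbane forms (R4).
umbane: reached.
dalol would need runane and falide (R6), but falide never forms.
runane: reached.
falide would need runane, dalol, and irdine (R2), but dalol never forms.
irdine: reached.
elmide: reached.
Reached: umbane, runane, irdine, and elmide — 4 of the 6.

4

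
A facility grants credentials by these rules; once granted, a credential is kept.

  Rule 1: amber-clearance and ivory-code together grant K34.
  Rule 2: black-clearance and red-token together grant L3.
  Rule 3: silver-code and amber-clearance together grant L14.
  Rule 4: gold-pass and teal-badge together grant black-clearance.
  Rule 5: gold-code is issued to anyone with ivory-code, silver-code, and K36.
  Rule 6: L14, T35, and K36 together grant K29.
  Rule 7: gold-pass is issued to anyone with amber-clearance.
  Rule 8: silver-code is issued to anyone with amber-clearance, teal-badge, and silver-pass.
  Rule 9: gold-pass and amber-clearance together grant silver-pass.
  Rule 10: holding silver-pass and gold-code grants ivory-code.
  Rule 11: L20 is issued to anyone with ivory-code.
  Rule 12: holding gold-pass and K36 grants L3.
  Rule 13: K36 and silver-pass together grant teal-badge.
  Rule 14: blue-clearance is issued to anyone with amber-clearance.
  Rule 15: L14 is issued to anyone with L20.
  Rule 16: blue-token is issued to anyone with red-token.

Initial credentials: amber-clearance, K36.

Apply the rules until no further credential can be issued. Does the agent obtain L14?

Yes

Holding amber-clearance grants gold-pass (Rule 7).
Holding gold-pass and amber-clearance grants silver-pass (Rule 9).
Holding K36 and silver-pass grants teal-badge (Rule 13).
Holding amber-clearance, teal-badge, and silver-pass grants silver-code (Rule 8).
Holding silver-code and amber-clearance grants L14 (Rule 3).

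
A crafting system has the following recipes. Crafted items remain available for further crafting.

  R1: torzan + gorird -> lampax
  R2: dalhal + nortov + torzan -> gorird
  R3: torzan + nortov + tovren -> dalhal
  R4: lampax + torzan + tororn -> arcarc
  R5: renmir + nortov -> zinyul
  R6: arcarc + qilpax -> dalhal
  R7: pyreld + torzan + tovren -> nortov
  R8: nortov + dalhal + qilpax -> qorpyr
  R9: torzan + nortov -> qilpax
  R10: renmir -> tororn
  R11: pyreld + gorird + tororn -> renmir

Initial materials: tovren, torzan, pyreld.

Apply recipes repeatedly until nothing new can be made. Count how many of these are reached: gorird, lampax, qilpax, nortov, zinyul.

4

pyreld + torzan + tovren -> nortov (R7).
torzan + nortov + tovren -> dalhal (R3).
Using R9, torzan and nortov make qilpax.
dalhal + nortov + torzan -> gorird (R2).
torzan + gorird -> lampax (R1).
gorird: reached.
lampax: reached.
qilpax: reached.
nortov: reached.
zinyul would need renmir and nortov (R5), but renmir is never obtained.
Reached: gorird, lampax, qilpax, and nortov — 4 of the 5.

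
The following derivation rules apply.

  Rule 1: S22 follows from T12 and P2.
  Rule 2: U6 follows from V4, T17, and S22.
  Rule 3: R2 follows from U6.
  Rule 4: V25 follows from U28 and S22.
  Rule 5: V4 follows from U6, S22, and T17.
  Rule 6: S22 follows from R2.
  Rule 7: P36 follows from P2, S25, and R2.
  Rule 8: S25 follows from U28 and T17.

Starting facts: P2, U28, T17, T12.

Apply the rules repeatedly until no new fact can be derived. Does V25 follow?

Yes

T12 and P2 hold, so S22 follows (Rule 1).
U28 and S22 hold, so V25 follows (Rule 4).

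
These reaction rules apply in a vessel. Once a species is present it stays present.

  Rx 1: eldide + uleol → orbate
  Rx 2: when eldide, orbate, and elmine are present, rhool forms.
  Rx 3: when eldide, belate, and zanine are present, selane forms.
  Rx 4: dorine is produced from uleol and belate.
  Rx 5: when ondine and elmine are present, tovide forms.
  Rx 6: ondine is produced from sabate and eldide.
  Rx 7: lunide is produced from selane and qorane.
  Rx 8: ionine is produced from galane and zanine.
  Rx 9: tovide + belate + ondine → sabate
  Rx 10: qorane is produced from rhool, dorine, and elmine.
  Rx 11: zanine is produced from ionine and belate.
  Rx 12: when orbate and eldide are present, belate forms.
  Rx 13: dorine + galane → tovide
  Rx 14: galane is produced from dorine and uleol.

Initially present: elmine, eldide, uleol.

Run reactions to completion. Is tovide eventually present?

Yes

eldide and uleol present → orbate forms (Rx 1).
orbate and eldide present → belate forms (Rx 12).
uleol and belate present → dorine forms (Rx 4).
dorine and uleol present → galane forms (Rx 14).
dorine and galane present → tovide forms (Rx 13).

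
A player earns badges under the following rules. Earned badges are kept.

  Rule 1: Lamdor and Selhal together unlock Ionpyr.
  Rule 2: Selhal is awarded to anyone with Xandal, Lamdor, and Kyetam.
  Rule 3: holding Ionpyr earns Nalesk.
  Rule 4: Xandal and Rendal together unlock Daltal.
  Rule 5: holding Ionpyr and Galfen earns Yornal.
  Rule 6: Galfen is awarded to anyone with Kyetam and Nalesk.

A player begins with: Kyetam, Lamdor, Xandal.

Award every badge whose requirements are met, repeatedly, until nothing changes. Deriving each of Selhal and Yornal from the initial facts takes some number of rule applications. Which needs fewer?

Selhal

Selhal: With Xandal, Lamdor, and Kyetam, Selhal is earned (Rule 2). [1 rule application]
Yornal: With Xandal, Lamdor, and Kyetam, Selhal is earned (Rule 2). With Lamdor and Selhal, Ionpyr is earned (Rule 1). With Ionpyr, Nalesk is earned (Rule 3). With Kyetam and Nalesk, Galfen is earned (Rule 6). With Ionpyr and Galfen, Yornal is earned (Rule 5). [5 rule applications]
Selhal needs fewer.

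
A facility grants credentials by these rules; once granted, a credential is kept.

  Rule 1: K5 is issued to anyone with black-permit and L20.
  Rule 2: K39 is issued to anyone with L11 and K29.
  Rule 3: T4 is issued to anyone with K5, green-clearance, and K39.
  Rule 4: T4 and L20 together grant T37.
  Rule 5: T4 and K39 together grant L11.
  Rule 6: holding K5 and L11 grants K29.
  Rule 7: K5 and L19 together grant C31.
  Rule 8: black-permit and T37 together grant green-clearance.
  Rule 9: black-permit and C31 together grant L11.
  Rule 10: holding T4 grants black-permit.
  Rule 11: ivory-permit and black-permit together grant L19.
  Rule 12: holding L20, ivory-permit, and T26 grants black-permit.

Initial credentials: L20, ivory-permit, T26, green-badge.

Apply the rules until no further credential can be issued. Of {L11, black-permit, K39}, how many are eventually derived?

Holding L20, ivory-permit, and T26 grants black-permit (Rule 12).
Holding black-permit and L20 grants K5 (Rule 1).
Holding ivory-permit and black-permit grants L19 (Rule 11).
Holding K5 and L19 grants C31 (Rule 7).
Holding black-permit and C31 grants L11 (Rule 9).
Holding K5 and L11 grants K29 (Rule 6).
Holding L11 and K29 grants K39 (Rule 2).
L11: reached.
black-permit: reached.
K39: reached.
All 3 are reached.

3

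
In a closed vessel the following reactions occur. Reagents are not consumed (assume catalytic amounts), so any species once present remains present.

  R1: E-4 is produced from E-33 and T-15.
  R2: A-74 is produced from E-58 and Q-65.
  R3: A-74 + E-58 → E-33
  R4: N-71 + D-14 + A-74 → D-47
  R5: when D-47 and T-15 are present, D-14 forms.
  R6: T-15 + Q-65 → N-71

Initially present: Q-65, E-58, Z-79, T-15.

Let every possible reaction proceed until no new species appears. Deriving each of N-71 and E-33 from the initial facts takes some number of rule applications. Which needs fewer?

N-71

N-71: T-15 and Q-65 present → N-71 forms (R6). [1 rule application]
E-33: E-58 and Q-65 present → A-74 forms (R2). A-74 and E-58 present → E-33 forms (R3). [2 rule applications]
N-71 needs fewer.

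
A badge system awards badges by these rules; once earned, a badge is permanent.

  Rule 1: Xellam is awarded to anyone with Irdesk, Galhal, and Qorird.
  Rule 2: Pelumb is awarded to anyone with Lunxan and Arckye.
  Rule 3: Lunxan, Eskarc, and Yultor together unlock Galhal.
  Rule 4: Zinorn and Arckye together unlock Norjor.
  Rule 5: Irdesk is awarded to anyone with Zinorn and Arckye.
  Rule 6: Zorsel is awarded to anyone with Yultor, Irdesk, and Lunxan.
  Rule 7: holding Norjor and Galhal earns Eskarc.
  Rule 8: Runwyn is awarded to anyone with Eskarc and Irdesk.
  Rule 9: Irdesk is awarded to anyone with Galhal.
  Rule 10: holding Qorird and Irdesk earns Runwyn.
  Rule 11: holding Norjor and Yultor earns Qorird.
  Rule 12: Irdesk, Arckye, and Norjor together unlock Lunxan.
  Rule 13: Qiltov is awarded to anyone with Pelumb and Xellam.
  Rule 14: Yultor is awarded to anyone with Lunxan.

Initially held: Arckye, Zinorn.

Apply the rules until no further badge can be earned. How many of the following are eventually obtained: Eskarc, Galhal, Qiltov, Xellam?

Eskarc would need Norjor and Galhal (Rule 7), but Galhal is never earned.
Galhal would need Lunxan, Eskarc, and Yultor (Rule 3), but Eskarc is never earned.
Qiltov would need Pelumb and Xellam (Rule 13), but Xellam is never earned.
Xellam would need Irdesk, Galhal, and Qorird (Rule 1), but Galhal is never earned.
None of the 4 are reached.

0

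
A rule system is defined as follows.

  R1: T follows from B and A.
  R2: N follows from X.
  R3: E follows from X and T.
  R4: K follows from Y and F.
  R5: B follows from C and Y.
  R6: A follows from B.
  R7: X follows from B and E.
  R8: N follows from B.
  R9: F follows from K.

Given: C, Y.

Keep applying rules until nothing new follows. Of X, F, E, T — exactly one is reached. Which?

C and Y hold, so B follows (R5).
B holds, so A follows (R6).
B and A hold, so T follows (R1).
E would need X and T (R3), but X is never established. F would need K (R9), but K is never established. X would need B and E (R7), but E is never established.

T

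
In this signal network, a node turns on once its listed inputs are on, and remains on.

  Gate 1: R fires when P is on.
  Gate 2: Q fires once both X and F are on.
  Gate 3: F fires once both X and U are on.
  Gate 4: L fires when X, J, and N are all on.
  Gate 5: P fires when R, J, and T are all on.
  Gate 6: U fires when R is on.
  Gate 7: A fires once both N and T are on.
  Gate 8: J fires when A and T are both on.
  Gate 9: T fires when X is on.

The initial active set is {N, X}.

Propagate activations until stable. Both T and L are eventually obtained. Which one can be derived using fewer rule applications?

T

T: Gate 9: X on → T on. [1 rule application]
L: X is on, so T fires (Gate 9). N and T are on, so A fires (Gate 7). Gate 8: A and T on → J on. Gate 4: X, J, and N on → L on. [4 rule applications]
T needs fewer.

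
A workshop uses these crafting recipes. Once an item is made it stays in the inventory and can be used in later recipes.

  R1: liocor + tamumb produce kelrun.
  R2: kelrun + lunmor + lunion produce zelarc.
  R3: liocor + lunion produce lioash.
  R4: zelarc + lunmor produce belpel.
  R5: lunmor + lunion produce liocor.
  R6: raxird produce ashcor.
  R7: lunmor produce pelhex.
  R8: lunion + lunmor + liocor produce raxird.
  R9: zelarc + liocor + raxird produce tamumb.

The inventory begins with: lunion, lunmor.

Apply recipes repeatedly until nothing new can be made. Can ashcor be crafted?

Yes

Using R5, lunmor and lunion make liocor.
lunion + lunmor + liocor → raxird (R8).
raxird → ashcor (R6).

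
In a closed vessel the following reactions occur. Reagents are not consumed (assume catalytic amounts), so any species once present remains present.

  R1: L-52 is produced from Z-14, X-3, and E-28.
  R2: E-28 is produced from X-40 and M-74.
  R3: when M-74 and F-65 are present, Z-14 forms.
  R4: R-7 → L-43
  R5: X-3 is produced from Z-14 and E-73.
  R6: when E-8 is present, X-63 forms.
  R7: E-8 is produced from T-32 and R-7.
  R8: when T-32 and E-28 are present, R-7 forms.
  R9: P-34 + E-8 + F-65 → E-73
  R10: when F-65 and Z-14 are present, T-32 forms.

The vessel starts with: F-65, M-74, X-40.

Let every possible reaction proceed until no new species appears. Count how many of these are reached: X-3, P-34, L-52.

X-3 would need Z-14 and E-73 (R5), but E-73 never forms.
No rule produces P-34, and it is not given.
L-52 would need Z-14, X-3, and E-28 (R1), but X-3 never forms.
None of the 3 are reached.

0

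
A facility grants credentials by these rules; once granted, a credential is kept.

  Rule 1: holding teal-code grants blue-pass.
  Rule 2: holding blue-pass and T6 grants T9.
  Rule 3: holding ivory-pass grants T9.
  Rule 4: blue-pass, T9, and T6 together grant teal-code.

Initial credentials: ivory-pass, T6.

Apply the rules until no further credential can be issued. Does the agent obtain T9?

Yes

Holding ivory-pass grants T9 (Rule 3).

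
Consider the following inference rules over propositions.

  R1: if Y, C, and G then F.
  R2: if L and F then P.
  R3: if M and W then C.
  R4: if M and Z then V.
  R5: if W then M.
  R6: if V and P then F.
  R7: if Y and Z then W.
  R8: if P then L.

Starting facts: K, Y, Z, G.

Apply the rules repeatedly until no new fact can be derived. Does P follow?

No

P would need L and F (R2), but L is never established.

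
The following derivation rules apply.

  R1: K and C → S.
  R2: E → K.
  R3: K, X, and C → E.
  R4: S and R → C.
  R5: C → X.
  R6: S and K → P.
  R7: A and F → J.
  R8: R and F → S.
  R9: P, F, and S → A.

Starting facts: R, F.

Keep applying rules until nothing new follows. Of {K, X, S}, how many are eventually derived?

2

R and F hold, so S follows (R8).
S and R hold, so C follows (R4).
C holds, so X follows (R5).
K would need E (R2), but E is never established.
X: reached.
S: reached.
Reached: X and S — 2 of the 3.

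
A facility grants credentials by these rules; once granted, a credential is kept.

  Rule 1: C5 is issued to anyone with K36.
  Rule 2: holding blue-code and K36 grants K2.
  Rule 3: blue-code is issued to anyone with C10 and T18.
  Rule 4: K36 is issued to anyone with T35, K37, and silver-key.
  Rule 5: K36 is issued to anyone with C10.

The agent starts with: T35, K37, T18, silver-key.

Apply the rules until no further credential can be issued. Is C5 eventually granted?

Holding T35, K37, and silver-key grants K36 (Rule 4).
Holding K36 grants C5 (Rule 1).

Yes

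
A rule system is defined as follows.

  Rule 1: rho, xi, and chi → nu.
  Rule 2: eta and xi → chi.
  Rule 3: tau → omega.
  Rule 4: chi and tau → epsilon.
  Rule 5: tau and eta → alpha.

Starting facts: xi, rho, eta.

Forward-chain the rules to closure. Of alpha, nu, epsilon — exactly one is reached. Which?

nu

eta and xi hold, so chi follows (Rule 2).
From rho, xi, and chi, Rule 1 gives nu.
alpha would need tau and eta (Rule 5), but tau is never established. epsilon would need chi and tau (Rule 4), but tau is never established.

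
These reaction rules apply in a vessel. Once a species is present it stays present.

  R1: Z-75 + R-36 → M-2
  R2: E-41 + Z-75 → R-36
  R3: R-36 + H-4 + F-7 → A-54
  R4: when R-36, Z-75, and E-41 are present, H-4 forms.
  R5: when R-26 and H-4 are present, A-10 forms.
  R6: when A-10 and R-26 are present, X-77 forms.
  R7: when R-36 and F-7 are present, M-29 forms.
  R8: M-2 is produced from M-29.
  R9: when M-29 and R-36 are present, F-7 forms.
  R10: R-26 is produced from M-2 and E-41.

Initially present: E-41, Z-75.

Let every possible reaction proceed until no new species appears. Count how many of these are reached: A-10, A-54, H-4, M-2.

3

E-41 and Z-75 present → R-36 forms (R2).
R-36, Z-75, and E-41 present → H-4 forms (R4).
Z-75 and R-36 present → M-2 forms (R1).
M-2 and E-41 present → R-26 forms (R10).
R-26 and H-4 present → A-10 forms (R5).
A-10: reached.
A-54 would need R-36, H-4, and F-7 (R3), but F-7 never forms.
H-4: reached.
M-2: reached.
Reached: A-10, H-4, and M-2 — 3 of the 4.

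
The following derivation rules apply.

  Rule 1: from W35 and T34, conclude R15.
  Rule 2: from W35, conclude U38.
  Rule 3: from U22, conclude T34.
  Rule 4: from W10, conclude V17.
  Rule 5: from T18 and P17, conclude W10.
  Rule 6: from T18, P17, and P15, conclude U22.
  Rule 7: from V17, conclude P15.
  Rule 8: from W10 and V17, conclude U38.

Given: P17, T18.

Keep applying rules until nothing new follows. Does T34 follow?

T18 and P17 hold, so W10 follows (Rule 5).
W10 holds, so V17 follows (Rule 4).
V17 holds, so P15 follows (Rule 7).
From T18, P17, and P15, Rule 6 gives U22.
U22 holds, so T34 follows (Rule 3).

Yes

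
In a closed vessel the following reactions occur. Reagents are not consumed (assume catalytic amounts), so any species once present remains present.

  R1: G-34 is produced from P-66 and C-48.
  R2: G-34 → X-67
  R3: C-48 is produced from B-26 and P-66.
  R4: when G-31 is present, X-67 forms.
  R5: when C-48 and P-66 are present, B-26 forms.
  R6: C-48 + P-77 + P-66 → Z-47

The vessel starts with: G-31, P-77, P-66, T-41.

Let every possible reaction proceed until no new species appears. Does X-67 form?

Yes

G-31 present → X-67 forms (R4).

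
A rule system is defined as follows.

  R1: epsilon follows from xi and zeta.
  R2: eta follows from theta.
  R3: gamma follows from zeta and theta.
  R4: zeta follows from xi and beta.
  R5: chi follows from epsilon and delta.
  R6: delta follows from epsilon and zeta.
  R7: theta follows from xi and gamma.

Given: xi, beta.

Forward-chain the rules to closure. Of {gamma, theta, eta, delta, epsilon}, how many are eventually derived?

From xi and beta, R4 gives zeta.
From xi and zeta, R1 gives epsilon.
epsilon and zeta hold, so delta follows (R6).
gamma would need zeta and theta (R3), but theta is never established.
theta would need xi and gamma (R7), but gamma is never established.
eta would need theta (R2), but theta is never established.
delta: reached.
epsilon: reached.
Reached: delta and epsilon — 2 of the 5.

2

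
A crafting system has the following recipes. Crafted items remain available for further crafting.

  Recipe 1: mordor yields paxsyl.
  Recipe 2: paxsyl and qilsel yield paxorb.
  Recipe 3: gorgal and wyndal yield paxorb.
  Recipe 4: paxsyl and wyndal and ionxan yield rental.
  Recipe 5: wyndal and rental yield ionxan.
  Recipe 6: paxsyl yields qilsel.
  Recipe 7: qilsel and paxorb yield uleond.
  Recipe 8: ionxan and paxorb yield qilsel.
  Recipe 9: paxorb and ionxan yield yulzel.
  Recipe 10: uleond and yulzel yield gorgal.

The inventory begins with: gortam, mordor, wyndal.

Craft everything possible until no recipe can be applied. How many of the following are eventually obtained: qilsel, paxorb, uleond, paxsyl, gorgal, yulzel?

4

mordor → paxsyl (Recipe 1).
Using Recipe 6, paxsyl makes qilsel.
paxsyl and qilsel → paxorb (Recipe 2).
Using Recipe 7, qilsel and paxorb make uleond.
qilsel: reached.
paxorb: reached.
uleond: reached.
paxsyl: reached.
gorgal would need uleond and yulzel (Recipe 10), but yulzel is never obtained.
yulzel would need paxorb and ionxan (Recipe 9), but ionxan is never obtained.
Reached: qilsel, paxorb, uleond, and paxsyl — 4 of the 6.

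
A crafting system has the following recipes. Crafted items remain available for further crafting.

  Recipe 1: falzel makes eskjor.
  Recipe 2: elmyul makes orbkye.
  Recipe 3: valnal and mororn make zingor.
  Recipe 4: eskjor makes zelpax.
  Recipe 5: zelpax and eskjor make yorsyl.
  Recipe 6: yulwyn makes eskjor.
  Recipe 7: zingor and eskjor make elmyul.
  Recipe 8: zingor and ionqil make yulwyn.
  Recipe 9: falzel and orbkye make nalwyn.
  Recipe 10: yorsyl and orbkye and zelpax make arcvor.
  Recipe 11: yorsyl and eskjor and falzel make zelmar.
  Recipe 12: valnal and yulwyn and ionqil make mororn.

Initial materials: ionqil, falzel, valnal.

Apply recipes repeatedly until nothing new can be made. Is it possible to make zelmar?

Using Recipe 1, falzel makes eskjor.
Using Recipe 4, eskjor makes zelpax.
Using Recipe 5, zelpax and eskjor make yorsyl.
yorsyl and eskjor and falzel → zelmar (Recipe 11).

Yes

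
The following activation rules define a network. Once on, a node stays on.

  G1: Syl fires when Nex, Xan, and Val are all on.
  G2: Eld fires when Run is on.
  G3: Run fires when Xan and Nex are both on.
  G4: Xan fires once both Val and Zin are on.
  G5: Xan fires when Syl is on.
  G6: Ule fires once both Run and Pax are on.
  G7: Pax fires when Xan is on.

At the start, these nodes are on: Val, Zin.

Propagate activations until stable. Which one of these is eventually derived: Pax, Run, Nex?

Pax

Val and Zin are on, so Xan fires (G4).
G7: Xan on → Pax on.
No rule produces Nex, and it is not given. Run would need Xan and Nex (G3), but Nex never turns on.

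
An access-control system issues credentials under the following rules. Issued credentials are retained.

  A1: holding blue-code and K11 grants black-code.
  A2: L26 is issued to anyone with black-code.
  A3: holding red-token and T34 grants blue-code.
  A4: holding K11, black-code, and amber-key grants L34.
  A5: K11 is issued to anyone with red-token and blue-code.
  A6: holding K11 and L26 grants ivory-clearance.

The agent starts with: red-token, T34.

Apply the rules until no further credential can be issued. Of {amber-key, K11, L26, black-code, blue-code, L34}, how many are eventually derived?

4

Holding red-token and T34 grants blue-code (A3).
Holding red-token and blue-code grants K11 (A5).
Holding blue-code and K11 grants black-code (A1).
Holding black-code grants L26 (A2).
No rule produces amber-key, and it is not given.
K11: reached.
L26: reached.
black-code: reached.
blue-code: reached.
L34 would need K11, black-code, and amber-key (A4), but amber-key is never granted.
Reached: K11, L26, black-code, and blue-code — 4 of the 6.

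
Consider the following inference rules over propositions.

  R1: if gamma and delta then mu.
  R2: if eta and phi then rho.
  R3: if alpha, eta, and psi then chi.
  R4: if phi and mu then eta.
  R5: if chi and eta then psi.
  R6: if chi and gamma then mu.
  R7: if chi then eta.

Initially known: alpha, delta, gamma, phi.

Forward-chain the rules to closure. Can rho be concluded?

gamma and delta hold, so mu follows (R1).
phi and mu hold, so eta follows (R4).
From eta and phi, R2 gives rho.

Yes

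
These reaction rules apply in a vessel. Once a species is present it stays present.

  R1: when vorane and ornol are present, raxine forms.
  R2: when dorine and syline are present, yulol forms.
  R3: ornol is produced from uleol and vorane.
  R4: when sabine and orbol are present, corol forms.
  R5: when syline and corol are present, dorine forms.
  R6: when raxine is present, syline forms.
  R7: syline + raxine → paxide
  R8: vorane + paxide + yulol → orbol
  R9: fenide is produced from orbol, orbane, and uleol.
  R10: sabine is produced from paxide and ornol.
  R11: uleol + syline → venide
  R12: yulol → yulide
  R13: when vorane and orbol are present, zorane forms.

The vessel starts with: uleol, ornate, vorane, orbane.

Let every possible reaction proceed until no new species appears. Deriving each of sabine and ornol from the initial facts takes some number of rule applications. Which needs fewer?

ornol: uleol and vorane present → ornol forms (R3). [1 rule application]
sabine: uleol and vorane present → ornol forms (R3). vorane and ornol present → raxine forms (R1). raxine present → syline forms (R6). syline and raxine present → paxide forms (R7). paxide and ornol present → sabine forms (R10). [5 rule applications]
ornol needs fewer.

ornol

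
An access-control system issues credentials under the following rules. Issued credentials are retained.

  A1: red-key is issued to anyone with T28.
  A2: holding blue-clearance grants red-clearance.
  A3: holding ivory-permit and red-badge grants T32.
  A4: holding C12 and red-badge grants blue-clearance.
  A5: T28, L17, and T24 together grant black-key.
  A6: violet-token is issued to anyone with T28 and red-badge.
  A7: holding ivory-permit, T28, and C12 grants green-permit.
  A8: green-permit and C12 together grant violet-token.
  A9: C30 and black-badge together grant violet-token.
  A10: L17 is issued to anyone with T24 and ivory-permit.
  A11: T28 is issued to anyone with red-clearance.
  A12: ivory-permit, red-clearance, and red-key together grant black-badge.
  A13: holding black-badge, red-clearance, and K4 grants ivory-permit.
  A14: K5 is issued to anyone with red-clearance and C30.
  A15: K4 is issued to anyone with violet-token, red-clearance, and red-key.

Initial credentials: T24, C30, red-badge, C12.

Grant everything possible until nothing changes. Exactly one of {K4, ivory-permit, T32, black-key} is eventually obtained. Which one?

Holding C12 and red-badge grants blue-clearance (A4).
Holding blue-clearance grants red-clearance (A2).
Holding red-clearance grants T28 (A11).
Holding T28 grants red-key (A1).
Holding T28 and red-badge grants violet-token (A6).
Holding violet-token, red-clearance, and red-key grants K4 (A15).
ivory-permit would need black-badge, red-clearance, and K4 (A13), but black-badge is never granted. black-key would need T28, L17, and T24 (A5), but L17 is never granted. T32 would need ivory-permit and red-badge (A3), but ivory-permit is never granted.

K4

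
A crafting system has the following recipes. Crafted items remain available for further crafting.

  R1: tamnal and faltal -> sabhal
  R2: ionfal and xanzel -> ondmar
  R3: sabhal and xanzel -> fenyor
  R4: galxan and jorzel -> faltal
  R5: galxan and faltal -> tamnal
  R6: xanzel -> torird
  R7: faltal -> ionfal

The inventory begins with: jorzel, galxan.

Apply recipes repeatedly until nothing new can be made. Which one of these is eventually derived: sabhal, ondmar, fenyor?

sabhal

Using R4, galxan and jorzel make faltal.
Using R5, galxan and faltal make tamnal.
Using R1, tamnal and faltal make sabhal.
fenyor would need sabhal and xanzel (R3), but xanzel is never obtained. ondmar would need ionfal and xanzel (R2), but xanzel is never obtained.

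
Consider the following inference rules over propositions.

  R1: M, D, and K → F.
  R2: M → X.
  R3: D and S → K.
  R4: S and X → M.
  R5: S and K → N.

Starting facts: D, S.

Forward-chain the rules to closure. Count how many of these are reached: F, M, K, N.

D and S hold, so K follows (R3).
From S and K, R5 gives N.
F would need M, D, and K (R1), but M is never established.
M would need S and X (R4), but X is never established.
K: reached.
N: reached.
Reached: K and N — 2 of the 4.

2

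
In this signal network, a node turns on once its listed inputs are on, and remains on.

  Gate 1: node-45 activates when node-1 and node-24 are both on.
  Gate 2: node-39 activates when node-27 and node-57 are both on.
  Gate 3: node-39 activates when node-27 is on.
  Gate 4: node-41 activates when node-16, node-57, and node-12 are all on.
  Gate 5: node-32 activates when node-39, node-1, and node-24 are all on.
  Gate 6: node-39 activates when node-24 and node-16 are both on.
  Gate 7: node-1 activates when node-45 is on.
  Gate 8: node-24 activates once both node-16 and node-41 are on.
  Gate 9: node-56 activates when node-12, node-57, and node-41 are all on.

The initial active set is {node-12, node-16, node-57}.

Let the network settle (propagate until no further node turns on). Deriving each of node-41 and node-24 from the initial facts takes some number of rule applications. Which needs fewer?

node-41

node-41: node-16, node-57, and node-12 are on, so node-41 activates (Gate 4). [1 rule application]
node-24: node-16, node-57, and node-12 are on, so node-41 activates (Gate 4). Gate 8: node-16 and node-41 on → node-24 on. [2 rule applications]
node-41 needs fewer.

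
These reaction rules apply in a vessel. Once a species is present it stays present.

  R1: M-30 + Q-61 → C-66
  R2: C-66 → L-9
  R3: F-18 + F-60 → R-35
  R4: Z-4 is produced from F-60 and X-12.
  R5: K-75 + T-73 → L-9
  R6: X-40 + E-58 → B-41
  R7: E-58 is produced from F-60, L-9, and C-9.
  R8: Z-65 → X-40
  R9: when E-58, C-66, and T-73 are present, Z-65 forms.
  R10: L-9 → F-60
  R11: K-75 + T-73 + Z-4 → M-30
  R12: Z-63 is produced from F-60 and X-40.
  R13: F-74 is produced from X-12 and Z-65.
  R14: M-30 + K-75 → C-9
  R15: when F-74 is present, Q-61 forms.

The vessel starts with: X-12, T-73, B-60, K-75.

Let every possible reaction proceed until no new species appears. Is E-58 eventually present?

K-75 and T-73 present → L-9 forms (R5).
L-9 present → F-60 forms (R10).
F-60 and X-12 present → Z-4 forms (R4).
K-75, T-73, and Z-4 present → M-30 forms (R11).
M-30 and K-75 present → C-9 forms (R14).
F-60, L-9, and C-9 present → E-58 forms (R7).

Yes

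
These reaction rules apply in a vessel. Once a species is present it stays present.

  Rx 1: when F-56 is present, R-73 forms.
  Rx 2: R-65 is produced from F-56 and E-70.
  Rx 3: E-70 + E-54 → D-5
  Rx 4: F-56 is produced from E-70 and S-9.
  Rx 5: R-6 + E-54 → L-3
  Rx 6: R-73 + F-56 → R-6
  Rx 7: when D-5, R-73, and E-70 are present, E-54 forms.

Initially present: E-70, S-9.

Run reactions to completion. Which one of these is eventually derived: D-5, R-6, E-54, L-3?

R-6

E-70 and S-9 present → F-56 forms (Rx 4).
F-56 present → R-73 forms (Rx 1).
R-73 and F-56 present → R-6 forms (Rx 6).
L-3 would need R-6 and E-54 (Rx 5), but E-54 never forms. D-5 would need E-70 and E-54 (Rx 3), but E-54 never forms. E-54 would need D-5, R-73, and E-70 (Rx 7), but D-5 never forms.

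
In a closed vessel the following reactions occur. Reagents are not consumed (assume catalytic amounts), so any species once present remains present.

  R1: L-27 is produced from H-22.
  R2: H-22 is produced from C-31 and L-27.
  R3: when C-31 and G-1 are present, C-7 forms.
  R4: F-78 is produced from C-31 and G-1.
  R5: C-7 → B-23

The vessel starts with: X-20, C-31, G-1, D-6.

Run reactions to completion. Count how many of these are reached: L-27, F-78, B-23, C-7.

3

C-31 and G-1 present → C-7 forms (R3).
C-31 and G-1 present → F-78 forms (R4).
C-7 present → B-23 forms (R5).
L-27 would need H-22 (R1), but H-22 never forms.
F-78: reached.
B-23: reached.
C-7: reached.
Reached: F-78, B-23, and C-7 — 3 of the 4.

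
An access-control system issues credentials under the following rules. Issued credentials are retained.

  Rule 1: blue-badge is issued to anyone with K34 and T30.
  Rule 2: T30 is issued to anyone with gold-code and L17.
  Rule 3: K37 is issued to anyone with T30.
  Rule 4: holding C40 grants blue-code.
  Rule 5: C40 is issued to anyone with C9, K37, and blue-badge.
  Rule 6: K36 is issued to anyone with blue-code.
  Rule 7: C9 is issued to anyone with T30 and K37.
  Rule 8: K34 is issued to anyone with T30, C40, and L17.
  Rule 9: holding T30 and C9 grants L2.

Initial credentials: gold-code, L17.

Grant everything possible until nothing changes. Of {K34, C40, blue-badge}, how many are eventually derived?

0

K34 would need T30, C40, and L17 (Rule 8), but C40 is never granted.
C40 would need C9, K37, and blue-badge (Rule 5), but blue-badge is never granted.
blue-badge would need K34 and T30 (Rule 1), but K34 is never granted.
None of the 3 are reached.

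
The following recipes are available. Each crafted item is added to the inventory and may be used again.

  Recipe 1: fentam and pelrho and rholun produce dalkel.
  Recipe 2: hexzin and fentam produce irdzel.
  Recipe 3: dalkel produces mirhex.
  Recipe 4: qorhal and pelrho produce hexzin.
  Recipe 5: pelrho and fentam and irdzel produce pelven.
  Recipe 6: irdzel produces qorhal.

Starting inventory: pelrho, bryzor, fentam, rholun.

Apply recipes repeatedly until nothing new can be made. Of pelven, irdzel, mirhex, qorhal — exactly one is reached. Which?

fentam and pelrho and rholun → dalkel (Recipe 1).
Using Recipe 3, dalkel makes mirhex.
qorhal would need irdzel (Recipe 6), but irdzel is never obtained. irdzel would need hexzin and fentam (Recipe 2), but hexzin is never obtained. pelven would need pelrho, fentam, and irdzel (Recipe 5), but irdzel is never obtained.

mirhex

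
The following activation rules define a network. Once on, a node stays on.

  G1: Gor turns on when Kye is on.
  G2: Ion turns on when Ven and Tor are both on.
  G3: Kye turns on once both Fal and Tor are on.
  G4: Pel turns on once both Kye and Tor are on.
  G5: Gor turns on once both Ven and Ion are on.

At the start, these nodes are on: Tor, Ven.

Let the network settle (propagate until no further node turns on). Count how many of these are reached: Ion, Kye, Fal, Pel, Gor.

2

Ven and Tor are on, so Ion turns on (G2).
Ven and Ion are on, so Gor turns on (G5).
Ion: reached.
Kye would need Fal and Tor (G3), but Fal never turns on.
No rule produces Fal, and it is not given.
Pel would need Kye and Tor (G4), but Kye never turns on.
Gor: reached.
Reached: Ion and Gor — 2 of the 5.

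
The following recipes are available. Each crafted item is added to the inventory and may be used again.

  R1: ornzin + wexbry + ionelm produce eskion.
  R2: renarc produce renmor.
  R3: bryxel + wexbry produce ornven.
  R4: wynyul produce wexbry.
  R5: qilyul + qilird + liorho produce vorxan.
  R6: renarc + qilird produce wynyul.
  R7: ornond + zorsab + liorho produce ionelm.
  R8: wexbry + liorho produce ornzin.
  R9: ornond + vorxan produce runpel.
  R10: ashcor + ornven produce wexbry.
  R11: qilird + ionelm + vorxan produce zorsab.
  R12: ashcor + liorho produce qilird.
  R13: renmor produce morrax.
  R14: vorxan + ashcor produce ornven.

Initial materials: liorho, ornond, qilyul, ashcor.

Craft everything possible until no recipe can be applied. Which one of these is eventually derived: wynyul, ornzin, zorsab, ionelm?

ashcor + liorho → qilird (R12).
Using R5, qilyul, qilird, and liorho make vorxan.
vorxan + ashcor → ornven (R14).
Using R10, ashcor and ornven make wexbry.
Using R8, wexbry and liorho make ornzin.
zorsab would need qilird, ionelm, and vorxan (R11), but ionelm is never obtained. ionelm would need ornond, zorsab, and liorho (R7), but zorsab is never obtained. wynyul would need renarc and qilird (R6), but renarc is never obtained.

ornzin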